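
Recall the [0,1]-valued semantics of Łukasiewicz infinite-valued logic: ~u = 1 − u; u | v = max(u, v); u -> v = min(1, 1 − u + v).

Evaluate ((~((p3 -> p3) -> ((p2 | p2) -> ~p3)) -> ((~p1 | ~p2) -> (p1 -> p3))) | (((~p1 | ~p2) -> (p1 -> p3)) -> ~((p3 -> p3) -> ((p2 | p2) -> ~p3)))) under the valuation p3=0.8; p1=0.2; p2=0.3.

1.00

(p3 -> p3): min(1, 1 − 0.8 + 0.8) = 1
(p2 | p2) = max(0.3, 0.3) = 0.3
~p3: Łukasiewicz ¬ gives 1 − 0.8 = 0.2
((p2 | p2) -> ~p3): min(1, 1 − 0.3 + 0.2) = 0.9
((p3 -> p3) -> ((p2 | p2) -> ~p3)): min(1, 1 − 1 + 0.9) = 0.9
~((p3 -> p3) -> ((p2 | p2) -> ~p3)): Łukasiewicz ¬ gives 1 − 0.9 = 0.1
~p1: Łukasiewicz ¬ gives 1 − 0.2 = 0.8
~p2: Łukasiewicz ¬ gives 1 − 0.3 = 0.7
(~p1 | ~p2) = max(0.8, 0.7) = 0.8
(p1 -> p3): min(1, 1 − 0.2 + 0.8) = 1
((~p1 | ~p2) -> (p1 -> p3)): min(1, 1 − 0.8 + 1) = 1
(~((p3 -> p3) -> ((p2 | p2) -> ~p3)) -> ((~p1 | ~p2) -> (p1 -> p3))): min(1, 1 − 0.1 + 1) = 1
~p1: Łukasiewicz ¬ gives 1 − 0.2 = 0.8
~p2: Łukasiewicz ¬ gives 1 − 0.3 = 0.7
(~p1 | ~p2) = max(0.8, 0.7) = 0.8
(p1 -> p3): min(1, 1 − 0.2 + 0.8) = 1
((~p1 | ~p2) -> (p1 -> p3)): min(1, 1 − 0.8 + 1) = 1
(p3 -> p3): min(1, 1 − 0.8 + 0.8) = 1
(p2 | p2) = max(0.3, 0.3) = 0.3
~p3: Łukasiewicz ¬ gives 1 − 0.8 = 0.2
((p2 | p2) -> ~p3): min(1, 1 − 0.3 + 0.2) = 0.9
((p3 -> p3) -> ((p2 | p2) -> ~p3)): min(1, 1 − 1 + 0.9) = 0.9
~((p3 -> p3) -> ((p2 | p2) -> ~p3)): Łukasiewicz ¬ gives 1 − 0.9 = 0.1
(((~p1 | ~p2) -> (p1 -> p3)) -> ~((p3 -> p3) -> ((p2 | p2) -> ~p3))): min(1, 1 − 1 + 0.1) = 0.1
((~((p3 -> p3) -> ((p2 | p2) -> ~p3)) -> ((~p1 | ~p2) -> (p1 -> p3))) | (((~p1 | ~p2) -> (p1 -> p3)) -> ~((p3 -> p3) -> ((p2 | p2) -> ~p3)))) = max(1, 0.1) = 1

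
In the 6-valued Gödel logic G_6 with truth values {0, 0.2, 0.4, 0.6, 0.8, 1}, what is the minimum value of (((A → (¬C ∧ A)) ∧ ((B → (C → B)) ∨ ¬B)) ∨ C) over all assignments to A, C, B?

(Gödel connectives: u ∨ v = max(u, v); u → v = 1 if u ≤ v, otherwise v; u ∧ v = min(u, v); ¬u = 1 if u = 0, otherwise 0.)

The minimum is attained at A = 0.2, C = 0.2, B = 0:
  ¬C: Gödel ¬ of 0.2 = 0 (operand ≠ 0)
  (¬C ∧ A) = min(0, 0.2) = 0
  (A → (¬C ∧ A)): 0.2 > 0, so result = 0
  (C → B): 0.2 > 0, so result = 0
  (B → (C → B)): 0 ≤ 0, so result = 1
  ¬B: Gödel ¬ of 0 = 1 (operand is 0)
  ((B → (C → B)) ∨ ¬B) = max(1, 1) = 1
  ((A → (¬C ∧ A)) ∧ ((B → (C → B)) ∨ ¬B)) = min(0, 1) = 0
  (((A → (¬C ∧ A)) ∧ ((B → (C → B)) ∨ ¬B)) ∨ C) = max(0, 0.2) = 0.2
Checking all 216 assignments confirms none give a value below 0.20.

0.20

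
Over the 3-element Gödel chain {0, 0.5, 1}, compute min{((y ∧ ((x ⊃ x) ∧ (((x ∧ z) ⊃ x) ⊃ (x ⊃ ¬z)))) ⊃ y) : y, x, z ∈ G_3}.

Every assignment gives 1. For instance at y = 0, x = 0, z = 0:
  (x ⊃ x): 0 ≤ 0, so result = 1
  (x ∧ z) = min(0, 0) = 0
  ((x ∧ z) ⊃ x): 0 ≤ 0, so result = 1
  ¬z: Gödel ¬ of 0 = 1 (operand is 0)
  (x ⊃ ¬z): 0 ≤ 1, so result = 1
  (((x ∧ z) ⊃ x) ⊃ (x ⊃ ¬z)): 1 ≤ 1, so result = 1
  ((x ⊃ x) ∧ (((x ∧ z) ⊃ x) ⊃ (x ⊃ ¬z))) = min(1, 1) = 1
  (y ∧ ((x ⊃ x) ∧ (((x ∧ z) ⊃ x) ⊃ (x ⊃ ¬z)))) = min(0, 1) = 0
  ((y ∧ ((x ⊃ x) ∧ (((x ∧ z) ⊃ x) ⊃ (x ⊃ ¬z)))) ⊃ y): 0 ≤ 0, so result = 1
All 27 assignments give value 1 — the formula is a G_3-tautology.

1.00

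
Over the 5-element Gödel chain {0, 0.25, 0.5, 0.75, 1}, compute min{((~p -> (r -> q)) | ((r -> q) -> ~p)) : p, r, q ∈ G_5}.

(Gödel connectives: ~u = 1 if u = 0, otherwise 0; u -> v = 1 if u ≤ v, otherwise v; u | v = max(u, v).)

1.00

Every assignment gives 1. For instance at p = 0, r = 0, q = 0:
  ~p: Gödel ¬ of 0 = 1 (operand is 0)
  (r -> q): 0 ≤ 0, so result = 1
  (~p -> (r -> q)): 1 ≤ 1, so result = 1
  (r -> q): 0 ≤ 0, so result = 1
  ~p: Gödel ¬ of 0 = 1 (operand is 0)
  ((r -> q) -> ~p): 1 ≤ 1, so result = 1
  ((~p -> (r -> q)) | ((r -> q) -> ~p)) = max(1, 1) = 1
All 125 assignments give value 1 — the formula is a G_5-tautology.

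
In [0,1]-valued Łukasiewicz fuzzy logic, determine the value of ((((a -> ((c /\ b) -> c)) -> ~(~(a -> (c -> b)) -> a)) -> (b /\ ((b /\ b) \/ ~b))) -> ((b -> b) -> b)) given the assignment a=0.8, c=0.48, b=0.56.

(c /\ b) = min(0.48, 0.56) = 0.48
((c /\ b) -> c): min(1, 1 − 0.48 + 0.48) = 1
(a -> ((c /\ b) -> c)): min(1, 1 − 0.8 + 1) = 1
(c -> b): min(1, 1 − 0.48 + 0.56) = 1
(a -> (c -> b)): min(1, 1 − 0.8 + 1) = 1
~(a -> (c -> b)): Łukasiewicz ¬ gives 1 − 1 = 0
(~(a -> (c -> b)) -> a): min(1, 1 − 0 + 0.8) = 1
~(~(a -> (c -> b)) -> a): Łukasiewicz ¬ gives 1 − 1 = 0
((a -> ((c /\ b) -> c)) -> ~(~(a -> (c -> b)) -> a)): min(1, 1 − 1 + 0) = 0
(b /\ b) = min(0.56, 0.56) = 0.56
~b: Łukasiewicz ¬ gives 1 − 0.56 = 0.44
((b /\ b) \/ ~b) = max(0.56, 0.44) = 0.56
(b /\ ((b /\ b) \/ ~b)) = min(0.56, 0.56) = 0.56
(((a -> ((c /\ b) -> c)) -> ~(~(a -> (c -> b)) -> a)) -> (b /\ ((b /\ b) \/ ~b))): min(1, 1 − 0 + 0.56) = 1
(b -> b): min(1, 1 − 0.56 + 0.56) = 1
((b -> b) -> b): min(1, 1 − 1 + 0.56) = 0.56
((((a -> ((c /\ b) -> c)) -> ~(~(a -> (c -> b)) -> a)) -> (b /\ ((b /\ b) \/ ~b))) -> ((b -> b) -> b)): min(1, 1 − 1 + 0.56) = 0.56

0.56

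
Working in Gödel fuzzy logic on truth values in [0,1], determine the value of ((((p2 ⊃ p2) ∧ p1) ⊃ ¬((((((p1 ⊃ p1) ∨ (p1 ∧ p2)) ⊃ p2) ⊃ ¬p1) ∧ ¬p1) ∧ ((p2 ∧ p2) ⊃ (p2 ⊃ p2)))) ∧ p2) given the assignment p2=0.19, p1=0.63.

(p2 ⊃ p2): 0.19 ≤ 0.19, so result = 1
((p2 ⊃ p2) ∧ p1) = min(1, 0.63) = 0.63
(p1 ⊃ p1): 0.63 ≤ 0.63, so result = 1
(p1 ∧ p2) = min(0.63, 0.19) = 0.19
((p1 ⊃ p1) ∨ (p1 ∧ p2)) = max(1, 0.19) = 1
(((p1 ⊃ p1) ∨ (p1 ∧ p2)) ⊃ p2): 1 > 0.19, so result = 0.19
¬p1: Gödel ¬ of 0.63 = 0 (operand ≠ 0)
((((p1 ⊃ p1) ∨ (p1 ∧ p2)) ⊃ p2) ⊃ ¬p1): 0.19 > 0, so result = 0
¬p1: Gödel ¬ of 0.63 = 0 (operand ≠ 0)
(((((p1 ⊃ p1) ∨ (p1 ∧ p2)) ⊃ p2) ⊃ ¬p1) ∧ ¬p1) = min(0, 0) = 0
(p2 ∧ p2) = min(0.19, 0.19) = 0.19
(p2 ⊃ p2): 0.19 ≤ 0.19, so result = 1
((p2 ∧ p2) ⊃ (p2 ⊃ p2)): 0.19 ≤ 1, so result = 1
((((((p1 ⊃ p1) ∨ (p1 ∧ p2)) ⊃ p2) ⊃ ¬p1) ∧ ¬p1) ∧ ((p2 ∧ p2) ⊃ (p2 ⊃ p2))) = min(0, 1) = 0
¬((((((p1 ⊃ p1) ∨ (p1 ∧ p2)) ⊃ p2) ⊃ ¬p1) ∧ ¬p1) ∧ ((p2 ∧ p2) ⊃ (p2 ⊃ p2))): Gödel ¬ of 0 = 1 (operand is 0)
(((p2 ⊃ p2) ∧ p1) ⊃ ¬((((((p1 ⊃ p1) ∨ (p1 ∧ p2)) ⊃ p2) ⊃ ¬p1) ∧ ¬p1) ∧ ((p2 ∧ p2) ⊃ (p2 ⊃ p2)))): 0.63 ≤ 1, so result = 1
((((p2 ⊃ p2) ∧ p1) ⊃ ¬((((((p1 ⊃ p1) ∨ (p1 ∧ p2)) ⊃ p2) ⊃ ¬p1) ∧ ¬p1) ∧ ((p2 ∧ p2) ⊃ (p2 ⊃ p2)))) ∧ p2) = min(1, 0.19) = 0.19

0.19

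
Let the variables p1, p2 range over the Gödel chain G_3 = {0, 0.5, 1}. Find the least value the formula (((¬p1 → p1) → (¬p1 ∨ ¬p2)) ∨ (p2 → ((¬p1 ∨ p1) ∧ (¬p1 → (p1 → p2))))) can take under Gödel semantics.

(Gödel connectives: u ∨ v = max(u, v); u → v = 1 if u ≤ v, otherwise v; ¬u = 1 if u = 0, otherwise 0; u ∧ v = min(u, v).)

0.50

The minimum is attained at p1 = 0.5, p2 = 1:
  ¬p1: Gödel ¬ of 0.5 = 0 (operand ≠ 0)
  (¬p1 → p1): 0 ≤ 0.5, so result = 1
  ¬p1: Gödel ¬ of 0.5 = 0 (operand ≠ 0)
  ¬p2: Gödel ¬ of 1 = 0 (operand ≠ 0)
  (¬p1 ∨ ¬p2) = max(0, 0) = 0
  ((¬p1 → p1) → (¬p1 ∨ ¬p2)): 1 > 0, so result = 0
  ¬p1: Gödel ¬ of 0.5 = 0 (operand ≠ 0)
  (¬p1 ∨ p1) = max(0, 0.5) = 0.5
  ¬p1: Gödel ¬ of 0.5 = 0 (operand ≠ 0)
  (p1 → p2): 0.5 ≤ 1, so result = 1
  (¬p1 → (p1 → p2)): 0 ≤ 1, so result = 1
  ((¬p1 ∨ p1) ∧ (¬p1 → (p1 → p2))) = min(0.5, 1) = 0.5
  (p2 → ((¬p1 ∨ p1) ∧ (¬p1 → (p1 → p2)))): 1 > 0.5, so result = 0.5
  (((¬p1 → p1) → (¬p1 ∨ ¬p2)) ∨ (p2 → ((¬p1 ∨ p1) ∧ (¬p1 → (p1 → p2))))) = max(0, 0.5) = 0.5
Checking all 9 assignments confirms none give a value below 0.50.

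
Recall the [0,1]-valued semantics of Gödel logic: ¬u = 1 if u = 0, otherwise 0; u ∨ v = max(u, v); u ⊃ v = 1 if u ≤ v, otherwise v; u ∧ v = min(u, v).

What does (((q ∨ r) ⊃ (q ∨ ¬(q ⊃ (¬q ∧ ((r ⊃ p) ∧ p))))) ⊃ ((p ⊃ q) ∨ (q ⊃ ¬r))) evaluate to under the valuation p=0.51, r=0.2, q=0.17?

(q ∨ r) = max(0.17, 0.2) = 0.2
¬q: Gödel ¬ of 0.17 = 0 (operand ≠ 0)
(r ⊃ p): 0.2 ≤ 0.51, so result = 1
((r ⊃ p) ∧ p) = min(1, 0.51) = 0.51
(¬q ∧ ((r ⊃ p) ∧ p)) = min(0, 0.51) = 0
(q ⊃ (¬q ∧ ((r ⊃ p) ∧ p))): 0.17 > 0, so result = 0
¬(q ⊃ (¬q ∧ ((r ⊃ p) ∧ p))): Gödel ¬ of 0 = 1 (operand is 0)
(q ∨ ¬(q ⊃ (¬q ∧ ((r ⊃ p) ∧ p)))) = max(0.17, 1) = 1
((q ∨ r) ⊃ (q ∨ ¬(q ⊃ (¬q ∧ ((r ⊃ p) ∧ p))))): 0.2 ≤ 1, so result = 1
(p ⊃ q): 0.51 > 0.17, so result = 0.17
¬r: Gödel ¬ of 0.2 = 0 (operand ≠ 0)
(q ⊃ ¬r): 0.17 > 0, so result = 0
((p ⊃ q) ∨ (q ⊃ ¬r)) = max(0.17, 0) = 0.17
(((q ∨ r) ⊃ (q ∨ ¬(q ⊃ (¬q ∧ ((r ⊃ p) ∧ p))))) ⊃ ((p ⊃ q) ∨ (q ⊃ ¬r))): 1 > 0.17, so result = 0.17

0.17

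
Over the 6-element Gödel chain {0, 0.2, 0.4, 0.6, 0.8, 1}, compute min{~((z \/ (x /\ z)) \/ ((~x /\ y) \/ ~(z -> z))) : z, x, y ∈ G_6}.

The minimum is attained at z = 0, x = 0, y = 0.2:
  (x /\ z) = min(0, 0) = 0
  (z \/ (x /\ z)) = max(0, 0) = 0
  ~x: Gödel ¬ of 0 = 1 (operand is 0)
  (~x /\ y) = min(1, 0.2) = 0.2
  (z -> z): 0 ≤ 0, so result = 1
  ~(z -> z): Gödel ¬ of 1 = 0 (operand ≠ 0)
  ((~x /\ y) \/ ~(z -> z)) = max(0.2, 0) = 0.2
  ((z \/ (x /\ z)) \/ ((~x /\ y) \/ ~(z -> z))) = max(0, 0.2) = 0.2
  ~((z \/ (x /\ z)) \/ ((~x /\ y) \/ ~(z -> z))): Gödel ¬ of 0.2 = 0 (operand ≠ 0)
Checking all 216 assignments confirms none give a value below 0.00.

0.00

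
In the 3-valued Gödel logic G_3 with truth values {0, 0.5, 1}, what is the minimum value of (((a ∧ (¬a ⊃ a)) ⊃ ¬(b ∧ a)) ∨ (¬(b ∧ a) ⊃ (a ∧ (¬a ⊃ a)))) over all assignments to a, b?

1.00

Every assignment gives 1. For instance at a = 0, b = 0:
  ¬a: Gödel ¬ of 0 = 1 (operand is 0)
  (¬a ⊃ a): 1 > 0, so result = 0
  (a ∧ (¬a ⊃ a)) = min(0, 0) = 0
  (b ∧ a) = min(0, 0) = 0
  ¬(b ∧ a): Gödel ¬ of 0 = 1 (operand is 0)
  ((a ∧ (¬a ⊃ a)) ⊃ ¬(b ∧ a)): 0 ≤ 1, so result = 1
  (b ∧ a) = min(0, 0) = 0
  ¬(b ∧ a): Gödel ¬ of 0 = 1 (operand is 0)
  ¬a: Gödel ¬ of 0 = 1 (operand is 0)
  (¬a ⊃ a): 1 > 0, so result = 0
  (a ∧ (¬a ⊃ a)) = min(0, 0) = 0
  (¬(b ∧ a) ⊃ (a ∧ (¬a ⊃ a))): 1 > 0, so result = 0
  (((a ∧ (¬a ⊃ a)) ⊃ ¬(b ∧ a)) ∨ (¬(b ∧ a) ⊃ (a ∧ (¬a ⊃ a)))) = max(1, 0) = 1
All 9 assignments give value 1 — the formula is a G_3-tautology.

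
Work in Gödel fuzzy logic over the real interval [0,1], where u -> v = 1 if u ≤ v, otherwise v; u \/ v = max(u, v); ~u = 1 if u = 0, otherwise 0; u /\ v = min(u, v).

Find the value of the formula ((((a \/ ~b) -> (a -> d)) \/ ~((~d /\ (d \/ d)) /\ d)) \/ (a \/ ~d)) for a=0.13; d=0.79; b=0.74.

1.00

~b: Gödel ¬ of 0.74 = 0 (operand ≠ 0)
(a \/ ~b) = max(0.13, 0) = 0.13
(a -> d): 0.13 ≤ 0.79, so result = 1
((a \/ ~b) -> (a -> d)): 0.13 ≤ 1, so result = 1
~d: Gödel ¬ of 0.79 = 0 (operand ≠ 0)
(d \/ d) = max(0.79, 0.79) = 0.79
(~d /\ (d \/ d)) = min(0, 0.79) = 0
((~d /\ (d \/ d)) /\ d) = min(0, 0.79) = 0
~((~d /\ (d \/ d)) /\ d): Gödel ¬ of 0 = 1 (operand is 0)
(((a \/ ~b) -> (a -> d)) \/ ~((~d /\ (d \/ d)) /\ d)) = max(1, 1) = 1
~d: Gödel ¬ of 0.79 = 0 (operand ≠ 0)
(a \/ ~d) = max(0.13, 0) = 0.13
((((a \/ ~b) -> (a -> d)) \/ ~((~d /\ (d \/ d)) /\ d)) \/ (a \/ ~d)) = max(1, 0.13) = 1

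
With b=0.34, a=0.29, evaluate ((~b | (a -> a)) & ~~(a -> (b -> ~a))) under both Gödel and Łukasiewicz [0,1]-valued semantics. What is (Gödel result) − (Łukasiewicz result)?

Gödel evaluation:
  ~b: Gödel ¬ of 0.34 = 0 (operand ≠ 0)
  (a -> a): 0.29 ≤ 0.29, so result = 1
  (~b | (a -> a)) = max(0, 1) = 1
  ~a: Gödel ¬ of 0.29 = 0 (operand ≠ 0)
  (b -> ~a): 0.34 > 0, so result = 0
  (a -> (b -> ~a)): 0.29 > 0, so result = 0
  ~(a -> (b -> ~a)): Gödel ¬ of 0 = 1 (operand is 0)
  ~~(a -> (b -> ~a)): Gödel ¬ of 1 = 0 (operand ≠ 0)
  ((~b | (a -> a)) & ~~(a -> (b -> ~a))) = min(1, 0) = 0
  Gödel value = 0
Łukasiewicz evaluation:
  ~b: Łukasiewicz ¬ gives 1 − 0.34 = 0.66
  (a -> a): min(1, 1 − 0.29 + 0.29) = 1
  (~b | (a -> a)) = max(0.66, 1) = 1
  ~a: Łukasiewicz ¬ gives 1 − 0.29 = 0.71
  (b -> ~a): min(1, 1 − 0.34 + 0.71) = 1
  (a -> (b -> ~a)): min(1, 1 − 0.29 + 1) = 1
  ~(a -> (b -> ~a)): Łukasiewicz ¬ gives 1 − 1 = 0
  ~~(a -> (b -> ~a)): Łukasiewicz ¬ gives 1 − 0 = 1
  ((~b | (a -> a)) & ~~(a -> (b -> ~a))) = min(1, 1) = 1
  Łukasiewicz value = 1
Difference: 0 − 1 = -1.00

-1.00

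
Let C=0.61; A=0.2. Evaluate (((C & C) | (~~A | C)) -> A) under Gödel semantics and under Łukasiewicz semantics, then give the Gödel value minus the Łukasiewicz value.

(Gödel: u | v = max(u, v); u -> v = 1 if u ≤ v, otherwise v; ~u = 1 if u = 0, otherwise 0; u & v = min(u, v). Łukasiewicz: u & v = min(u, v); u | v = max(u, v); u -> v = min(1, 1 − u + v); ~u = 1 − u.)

Gödel evaluation:
  (C & C) = min(0.61, 0.61) = 0.61
  ~A: Gödel ¬ of 0.2 = 0 (operand ≠ 0)
  ~~A: Gödel ¬ of 0 = 1 (operand is 0)
  (~~A | C) = max(1, 0.61) = 1
  ((C & C) | (~~A | C)) = max(0.61, 1) = 1
  (((C & C) | (~~A | C)) -> A): 1 > 0.2, so result = 0.2
  Gödel value = 0.2
Łukasiewicz evaluation:
  (C & C) = min(0.61, 0.61) = 0.61
  ~A: Łukasiewicz ¬ gives 1 − 0.2 = 0.8
  ~~A: Łukasiewicz ¬ gives 1 − 0.8 = 0.2
  (~~A | C) = max(0.2, 0.61) = 0.61
  ((C & C) | (~~A | C)) = max(0.61, 0.61) = 0.61
  (((C & C) | (~~A | C)) -> A): min(1, 1 − 0.61 + 0.2) = 0.59
  Łukasiewicz value = 0.59
Difference: 0.2 − 0.59 = -0.39

-0.39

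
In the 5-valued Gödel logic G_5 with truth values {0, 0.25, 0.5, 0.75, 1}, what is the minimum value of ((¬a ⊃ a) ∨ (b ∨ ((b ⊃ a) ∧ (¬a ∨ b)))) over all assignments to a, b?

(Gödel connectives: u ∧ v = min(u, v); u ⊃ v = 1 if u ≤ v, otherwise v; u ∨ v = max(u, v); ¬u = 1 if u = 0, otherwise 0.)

0.25

The minimum is attained at a = 0, b = 0.25:
  ¬a: Gödel ¬ of 0 = 1 (operand is 0)
  (¬a ⊃ a): 1 > 0, so result = 0
  (b ⊃ a): 0.25 > 0, so result = 0
  ¬a: Gödel ¬ of 0 = 1 (operand is 0)
  (¬a ∨ b) = max(1, 0.25) = 1
  ((b ⊃ a) ∧ (¬a ∨ b)) = min(0, 1) = 0
  (b ∨ ((b ⊃ a) ∧ (¬a ∨ b))) = max(0.25, 0) = 0.25
  ((¬a ⊃ a) ∨ (b ∨ ((b ⊃ a) ∧ (¬a ∨ b)))) = max(0, 0.25) = 0.25
Checking all 25 assignments confirms none give a value below 0.25.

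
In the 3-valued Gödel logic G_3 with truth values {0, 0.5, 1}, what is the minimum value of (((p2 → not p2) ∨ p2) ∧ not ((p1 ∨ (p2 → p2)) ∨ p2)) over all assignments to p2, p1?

0.00

The minimum is attained at p2 = 0, p1 = 0:
  not p2: Gödel ¬ of 0 = 1 (operand is 0)
  (p2 → not p2): 0 ≤ 1, so result = 1
  ((p2 → not p2) ∨ p2) = max(1, 0) = 1
  (p2 → p2): 0 ≤ 0, so result = 1
  (p1 ∨ (p2 → p2)) = max(0, 1) = 1
  ((p1 ∨ (p2 → p2)) ∨ p2) = max(1, 0) = 1
  not ((p1 ∨ (p2 → p2)) ∨ p2): Gödel ¬ of 1 = 0 (operand ≠ 0)
  (((p2 → not p2) ∨ p2) ∧ not ((p1 ∨ (p2 → p2)) ∨ p2)) = min(1, 0) = 0
Checking all 9 assignments confirms none give a value below 0.00.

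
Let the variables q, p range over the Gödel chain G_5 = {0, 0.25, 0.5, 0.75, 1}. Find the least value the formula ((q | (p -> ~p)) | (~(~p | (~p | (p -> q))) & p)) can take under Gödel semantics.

The minimum is attained at q = 0, p = 0.25:
  ~p: Gödel ¬ of 0.25 = 0 (operand ≠ 0)
  (p -> ~p): 0.25 > 0, so result = 0
  (q | (p -> ~p)) = max(0, 0) = 0
  ~p: Gödel ¬ of 0.25 = 0 (operand ≠ 0)
  ~p: Gödel ¬ of 0.25 = 0 (operand ≠ 0)
  (p -> q): 0.25 > 0, so result = 0
  (~p | (p -> q)) = max(0, 0) = 0
  (~p | (~p | (p -> q))) = max(0, 0) = 0
  ~(~p | (~p | (p -> q))): Gödel ¬ of 0 = 1 (operand is 0)
  (~(~p | (~p | (p -> q))) & p) = min(1, 0.25) = 0.25
  ((q | (p -> ~p)) | (~(~p | (~p | (p -> q))) & p)) = max(0, 0.25) = 0.25
Checking all 25 assignments confirms none give a value below 0.25.

0.25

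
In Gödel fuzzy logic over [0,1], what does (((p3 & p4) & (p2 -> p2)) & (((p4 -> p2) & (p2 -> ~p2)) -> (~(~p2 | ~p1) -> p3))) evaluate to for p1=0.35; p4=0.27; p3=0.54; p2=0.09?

0.27

(p3 & p4) = min(0.54, 0.27) = 0.27
(p2 -> p2): 0.09 ≤ 0.09, so result = 1
((p3 & p4) & (p2 -> p2)) = min(0.27, 1) = 0.27
(p4 -> p2): 0.27 > 0.09, so result = 0.09
~p2: Gödel ¬ of 0.09 = 0 (operand ≠ 0)
(p2 -> ~p2): 0.09 > 0, so result = 0
((p4 -> p2) & (p2 -> ~p2)) = min(0.09, 0) = 0
~p2: Gödel ¬ of 0.09 = 0 (operand ≠ 0)
~p1: Gödel ¬ of 0.35 = 0 (operand ≠ 0)
(~p2 | ~p1) = max(0, 0) = 0
~(~p2 | ~p1): Gödel ¬ of 0 = 1 (operand is 0)
(~(~p2 | ~p1) -> p3): 1 > 0.54, so result = 0.54
(((p4 -> p2) & (p2 -> ~p2)) -> (~(~p2 | ~p1) -> p3)): 0 ≤ 0.54, so result = 1
(((p3 & p4) & (p2 -> p2)) & (((p4 -> p2) & (p2 -> ~p2)) -> (~(~p2 | ~p1) -> p3))) = min(0.27, 1) = 0.27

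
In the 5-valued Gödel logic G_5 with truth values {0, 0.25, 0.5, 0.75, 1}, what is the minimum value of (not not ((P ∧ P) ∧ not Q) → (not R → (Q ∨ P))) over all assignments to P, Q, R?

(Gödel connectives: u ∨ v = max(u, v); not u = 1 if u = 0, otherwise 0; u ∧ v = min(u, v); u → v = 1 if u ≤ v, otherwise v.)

0.25

The minimum is attained at P = 0.25, Q = 0, R = 0:
  (P ∧ P) = min(0.25, 0.25) = 0.25
  not Q: Gödel ¬ of 0 = 1 (operand is 0)
  ((P ∧ P) ∧ not Q) = min(0.25, 1) = 0.25
  not ((P ∧ P) ∧ not Q): Gödel ¬ of 0.25 = 0 (operand ≠ 0)
  not not ((P ∧ P) ∧ not Q): Gödel ¬ of 0 = 1 (operand is 0)
  not R: Gödel ¬ of 0 = 1 (operand is 0)
  (Q ∨ P) = max(0, 0.25) = 0.25
  (not R → (Q ∨ P)): 1 > 0.25, so result = 0.25
  (not not ((P ∧ P) ∧ not Q) → (not R → (Q ∨ P))): 1 > 0.25, so result = 0.25
Checking all 125 assignments confirms none give a value below 0.25.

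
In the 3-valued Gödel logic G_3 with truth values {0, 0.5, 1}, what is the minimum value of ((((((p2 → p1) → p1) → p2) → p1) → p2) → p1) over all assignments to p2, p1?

0.00

The minimum is attained at p2 = 0, p1 = 0:
  (p2 → p1): 0 ≤ 0, so result = 1
  ((p2 → p1) → p1): 1 > 0, so result = 0
  (((p2 → p1) → p1) → p2): 0 ≤ 0, so result = 1
  ((((p2 → p1) → p1) → p2) → p1): 1 > 0, so result = 0
  (((((p2 → p1) → p1) → p2) → p1) → p2): 0 ≤ 0, so result = 1
  ((((((p2 → p1) → p1) → p2) → p1) → p2) → p1): 1 > 0, so result = 0
Checking all 9 assignments confirms none give a value below 0.00.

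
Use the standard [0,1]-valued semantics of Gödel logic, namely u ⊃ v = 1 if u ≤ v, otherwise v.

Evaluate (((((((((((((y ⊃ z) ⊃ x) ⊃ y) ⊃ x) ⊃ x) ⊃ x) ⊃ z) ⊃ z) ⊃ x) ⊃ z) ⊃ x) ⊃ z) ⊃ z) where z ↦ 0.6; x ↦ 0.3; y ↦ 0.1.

0.60

(y ⊃ z): 0.1 ≤ 0.6, so result = 1
((y ⊃ z) ⊃ x): 1 > 0.3, so result = 0.3
(((y ⊃ z) ⊃ x) ⊃ y): 0.3 > 0.1, so result = 0.1
((((y ⊃ z) ⊃ x) ⊃ y) ⊃ x): 0.1 ≤ 0.3, so result = 1
(((((y ⊃ z) ⊃ x) ⊃ y) ⊃ x) ⊃ x): 1 > 0.3, so result = 0.3
((((((y ⊃ z) ⊃ x) ⊃ y) ⊃ x) ⊃ x) ⊃ x): 0.3 ≤ 0.3, so result = 1
(((((((y ⊃ z) ⊃ x) ⊃ y) ⊃ x) ⊃ x) ⊃ x) ⊃ z): 1 > 0.6, so result = 0.6
((((((((y ⊃ z) ⊃ x) ⊃ y) ⊃ x) ⊃ x) ⊃ x) ⊃ z) ⊃ z): 0.6 ≤ 0.6, so result = 1
(((((((((y ⊃ z) ⊃ x) ⊃ y) ⊃ x) ⊃ x) ⊃ x) ⊃ z) ⊃ z) ⊃ x): 1 > 0.3, so result = 0.3
((((((((((y ⊃ z) ⊃ x) ⊃ y) ⊃ x) ⊃ x) ⊃ x) ⊃ z) ⊃ z) ⊃ x) ⊃ z): 0.3 ≤ 0.6, so result = 1
(((((((((((y ⊃ z) ⊃ x) ⊃ y) ⊃ x) ⊃ x) ⊃ x) ⊃ z) ⊃ z) ⊃ x) ⊃ z) ⊃ x): 1 > 0.3, so result = 0.3
((((((((((((y ⊃ z) ⊃ x) ⊃ y) ⊃ x) ⊃ x) ⊃ x) ⊃ z) ⊃ z) ⊃ x) ⊃ z) ⊃ x) ⊃ z): 0.3 ≤ 0.6, so result = 1
(((((((((((((y ⊃ z) ⊃ x) ⊃ y) ⊃ x) ⊃ x) ⊃ x) ⊃ z) ⊃ z) ⊃ x) ⊃ z) ⊃ x) ⊃ z) ⊃ z): 1 > 0.6, so result = 0.6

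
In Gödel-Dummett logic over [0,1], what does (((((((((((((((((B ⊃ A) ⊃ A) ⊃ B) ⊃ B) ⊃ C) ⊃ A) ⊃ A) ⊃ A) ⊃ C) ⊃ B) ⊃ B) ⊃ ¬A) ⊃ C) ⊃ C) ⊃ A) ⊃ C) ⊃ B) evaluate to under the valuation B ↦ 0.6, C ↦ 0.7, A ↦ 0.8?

0.60

(B ⊃ A): 0.6 ≤ 0.8, so result = 1
((B ⊃ A) ⊃ A): 1 > 0.8, so result = 0.8
(((B ⊃ A) ⊃ A) ⊃ B): 0.8 > 0.6, so result = 0.6
((((B ⊃ A) ⊃ A) ⊃ B) ⊃ B): 0.6 ≤ 0.6, so result = 1
(((((B ⊃ A) ⊃ A) ⊃ B) ⊃ B) ⊃ C): 1 > 0.7, so result = 0.7
((((((B ⊃ A) ⊃ A) ⊃ B) ⊃ B) ⊃ C) ⊃ A): 0.7 ≤ 0.8, so result = 1
(((((((B ⊃ A) ⊃ A) ⊃ B) ⊃ B) ⊃ C) ⊃ A) ⊃ A): 1 > 0.8, so result = 0.8
((((((((B ⊃ A) ⊃ A) ⊃ B) ⊃ B) ⊃ C) ⊃ A) ⊃ A) ⊃ A): 0.8 ≤ 0.8, so result = 1
(((((((((B ⊃ A) ⊃ A) ⊃ B) ⊃ B) ⊃ C) ⊃ A) ⊃ A) ⊃ A) ⊃ C): 1 > 0.7, so result = 0.7
((((((((((B ⊃ A) ⊃ A) ⊃ B) ⊃ B) ⊃ C) ⊃ A) ⊃ A) ⊃ A) ⊃ C) ⊃ B): 0.7 > 0.6, so result = 0.6
(((((((((((B ⊃ A) ⊃ A) ⊃ B) ⊃ B) ⊃ C) ⊃ A) ⊃ A) ⊃ A) ⊃ C) ⊃ B) ⊃ B): 0.6 ≤ 0.6, so result = 1
¬A: Gödel ¬ of 0.8 = 0 (operand ≠ 0)
((((((((((((B ⊃ A) ⊃ A) ⊃ B) ⊃ B) ⊃ C) ⊃ A) ⊃ A) ⊃ A) ⊃ C) ⊃ B) ⊃ B) ⊃ ¬A): 1 > 0, so result = 0
(((((((((((((B ⊃ A) ⊃ A) ⊃ B) ⊃ B) ⊃ C) ⊃ A) ⊃ A) ⊃ A) ⊃ C) ⊃ B) ⊃ B) ⊃ ¬A) ⊃ C): 0 ≤ 0.7, so result = 1
((((((((((((((B ⊃ A) ⊃ A) ⊃ B) ⊃ B) ⊃ C) ⊃ A) ⊃ A) ⊃ A) ⊃ C) ⊃ B) ⊃ B) ⊃ ¬A) ⊃ C) ⊃ C): 1 > 0.7, so result = 0.7
(((((((((((((((B ⊃ A) ⊃ A) ⊃ B) ⊃ B) ⊃ C) ⊃ A) ⊃ A) ⊃ A) ⊃ C) ⊃ B) ⊃ B) ⊃ ¬A) ⊃ C) ⊃ C) ⊃ A): 0.7 ≤ 0.8, so result = 1
((((((((((((((((B ⊃ A) ⊃ A) ⊃ B) ⊃ B) ⊃ C) ⊃ A) ⊃ A) ⊃ A) ⊃ C) ⊃ B) ⊃ B) ⊃ ¬A) ⊃ C) ⊃ C) ⊃ A) ⊃ C): 1 > 0.7, so result = 0.7
(((((((((((((((((B ⊃ A) ⊃ A) ⊃ B) ⊃ B) ⊃ C) ⊃ A) ⊃ A) ⊃ A) ⊃ C) ⊃ B) ⊃ B) ⊃ ¬A) ⊃ C) ⊃ C) ⊃ A) ⊃ C) ⊃ B): 0.7 > 0.6, so result = 0.6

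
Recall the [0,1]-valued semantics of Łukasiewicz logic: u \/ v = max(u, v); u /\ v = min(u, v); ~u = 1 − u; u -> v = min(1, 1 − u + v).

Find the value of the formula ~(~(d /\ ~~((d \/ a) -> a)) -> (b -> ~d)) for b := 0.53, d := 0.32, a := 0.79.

(d \/ a) = max(0.32, 0.79) = 0.79
((d \/ a) -> a): min(1, 1 − 0.79 + 0.79) = 1
~((d \/ a) -> a): Łukasiewicz ¬ gives 1 − 1 = 0
~~((d \/ a) -> a): Łukasiewicz ¬ gives 1 − 0 = 1
(d /\ ~~((d \/ a) -> a)) = min(0.32, 1) = 0.32
~(d /\ ~~((d \/ a) -> a)): Łukasiewicz ¬ gives 1 − 0.32 = 0.68
~d: Łukasiewicz ¬ gives 1 − 0.32 = 0.68
(b -> ~d): min(1, 1 − 0.53 + 0.68) = 1
(~(d /\ ~~((d \/ a) -> a)) -> (b -> ~d)): min(1, 1 − 0.68 + 1) = 1
~(~(d /\ ~~((d \/ a) -> a)) -> (b -> ~d)): Łukasiewicz ¬ gives 1 − 1 = 0

0.00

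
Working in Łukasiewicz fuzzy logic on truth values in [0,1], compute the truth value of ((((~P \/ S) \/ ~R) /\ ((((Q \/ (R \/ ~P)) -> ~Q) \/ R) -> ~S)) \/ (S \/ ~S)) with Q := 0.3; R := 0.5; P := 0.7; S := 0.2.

0.80

~P: Łukasiewicz ¬ gives 1 − 0.7 = 0.3
(~P \/ S) = max(0.3, 0.2) = 0.3
~R: Łukasiewicz ¬ gives 1 − 0.5 = 0.5
((~P \/ S) \/ ~R) = max(0.3, 0.5) = 0.5
~P: Łukasiewicz ¬ gives 1 − 0.7 = 0.3
(R \/ ~P) = max(0.5, 0.3) = 0.5
(Q \/ (R \/ ~P)) = max(0.3, 0.5) = 0.5
~Q: Łukasiewicz ¬ gives 1 − 0.3 = 0.7
((Q \/ (R \/ ~P)) -> ~Q): min(1, 1 − 0.5 + 0.7) = 1
(((Q \/ (R \/ ~P)) -> ~Q) \/ R) = max(1, 0.5) = 1
~S: Łukasiewicz ¬ gives 1 − 0.2 = 0.8
((((Q \/ (R \/ ~P)) -> ~Q) \/ R) -> ~S): min(1, 1 − 1 + 0.8) = 0.8
(((~P \/ S) \/ ~R) /\ ((((Q \/ (R \/ ~P)) -> ~Q) \/ R) -> ~S)) = min(0.5, 0.8) = 0.5
~S: Łukasiewicz ¬ gives 1 − 0.2 = 0.8
(S \/ ~S) = max(0.2, 0.8) = 0.8
((((~P \/ S) \/ ~R) /\ ((((Q \/ (R \/ ~P)) -> ~Q) \/ R) -> ~S)) \/ (S \/ ~S)) = max(0.5, 0.8) = 0.8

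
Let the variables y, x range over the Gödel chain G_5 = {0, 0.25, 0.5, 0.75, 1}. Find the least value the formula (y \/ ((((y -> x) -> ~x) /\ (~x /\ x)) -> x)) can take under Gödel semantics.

1.00

Every assignment gives 1. For instance at y = 0, x = 0:
  (y -> x): 0 ≤ 0, so result = 1
  ~x: Gödel ¬ of 0 = 1 (operand is 0)
  ((y -> x) -> ~x): 1 ≤ 1, so result = 1
  ~x: Gödel ¬ of 0 = 1 (operand is 0)
  (~x /\ x) = min(1, 0) = 0
  (((y -> x) -> ~x) /\ (~x /\ x)) = min(1, 0) = 0
  ((((y -> x) -> ~x) /\ (~x /\ x)) -> x): 0 ≤ 0, so result = 1
  (y \/ ((((y -> x) -> ~x) /\ (~x /\ x)) -> x)) = max(0, 1) = 1
All 25 assignments give value 1 — the formula is a G_5-tautology.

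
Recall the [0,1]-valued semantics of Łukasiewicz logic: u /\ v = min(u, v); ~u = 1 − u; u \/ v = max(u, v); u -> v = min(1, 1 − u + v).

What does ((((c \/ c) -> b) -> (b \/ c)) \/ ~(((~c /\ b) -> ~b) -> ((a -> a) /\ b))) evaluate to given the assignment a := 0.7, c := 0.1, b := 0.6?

(c \/ c) = max(0.1, 0.1) = 0.1
((c \/ c) -> b): min(1, 1 − 0.1 + 0.6) = 1
(b \/ c) = max(0.6, 0.1) = 0.6
(((c \/ c) -> b) -> (b \/ c)): min(1, 1 − 1 + 0.6) = 0.6
~c: Łukasiewicz ¬ gives 1 − 0.1 = 0.9
(~c /\ b) = min(0.9, 0.6) = 0.6
~b: Łukasiewicz ¬ gives 1 − 0.6 = 0.4
((~c /\ b) -> ~b): min(1, 1 − 0.6 + 0.4) = 0.8
(a -> a): min(1, 1 − 0.7 + 0.7) = 1
((a -> a) /\ b) = min(1, 0.6) = 0.6
(((~c /\ b) -> ~b) -> ((a -> a) /\ b)): min(1, 1 − 0.8 + 0.6) = 0.8
~(((~c /\ b) -> ~b) -> ((a -> a) /\ b)): Łukasiewicz ¬ gives 1 − 0.8 = 0.2
((((c \/ c) -> b) -> (b \/ c)) \/ ~(((~c /\ b) -> ~b) -> ((a -> a) /\ b))) = max(0.6, 0.2) = 0.6

0.60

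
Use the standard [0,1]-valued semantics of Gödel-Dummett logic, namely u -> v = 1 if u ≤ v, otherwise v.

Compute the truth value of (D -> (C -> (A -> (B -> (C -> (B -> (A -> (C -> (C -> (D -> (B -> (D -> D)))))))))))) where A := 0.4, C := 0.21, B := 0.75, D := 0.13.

(D -> D): 0.13 ≤ 0.13, so result = 1
(B -> (D -> D)): 0.75 ≤ 1, so result = 1
(D -> (B -> (D -> D))): 0.13 ≤ 1, so result = 1
(C -> (D -> (B -> (D -> D)))): 0.21 ≤ 1, so result = 1
(C -> (C -> (D -> (B -> (D -> D))))): 0.21 ≤ 1, so result = 1
(A -> (C -> (C -> (D -> (B -> (D -> D)))))): 0.4 ≤ 1, so result = 1
(B -> (A -> (C -> (C -> (D -> (B -> (D -> D))))))): 0.75 ≤ 1, so result = 1
(C -> (B -> (A -> (C -> (C -> (D -> (B -> (D -> D)))))))): 0.21 ≤ 1, so result = 1
(B -> (C -> (B -> (A -> (C -> (C -> (D -> (B -> (D -> D))))))))): 0.75 ≤ 1, so result = 1
(A -> (B -> (C -> (B -> (A -> (C -> (C -> (D -> (B -> (D -> D)))))))))): 0.4 ≤ 1, so result = 1
(C -> (A -> (B -> (C -> (B -> (A -> (C -> (C -> (D -> (B -> (D -> D))))))))))): 0.21 ≤ 1, so result = 1
(D -> (C -> (A -> (B -> (C -> (B -> (A -> (C -> (C -> (D -> (B -> (D -> D)))))))))))): 0.13 ≤ 1, so result = 1

1.00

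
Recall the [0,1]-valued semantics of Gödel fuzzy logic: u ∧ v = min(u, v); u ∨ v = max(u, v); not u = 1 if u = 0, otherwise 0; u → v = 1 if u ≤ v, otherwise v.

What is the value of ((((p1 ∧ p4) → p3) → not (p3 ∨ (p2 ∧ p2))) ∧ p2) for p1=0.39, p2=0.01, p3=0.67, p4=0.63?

0.00

(p1 ∧ p4) = min(0.39, 0.63) = 0.39
((p1 ∧ p4) → p3): 0.39 ≤ 0.67, so result = 1
(p2 ∧ p2) = min(0.01, 0.01) = 0.01
(p3 ∨ (p2 ∧ p2)) = max(0.67, 0.01) = 0.67
not (p3 ∨ (p2 ∧ p2)): Gödel ¬ of 0.67 = 0 (operand ≠ 0)
(((p1 ∧ p4) → p3) → not (p3 ∨ (p2 ∧ p2))): 1 > 0, so result = 0
((((p1 ∧ p4) → p3) → not (p3 ∨ (p2 ∧ p2))) ∧ p2) = min(0, 0.01) = 0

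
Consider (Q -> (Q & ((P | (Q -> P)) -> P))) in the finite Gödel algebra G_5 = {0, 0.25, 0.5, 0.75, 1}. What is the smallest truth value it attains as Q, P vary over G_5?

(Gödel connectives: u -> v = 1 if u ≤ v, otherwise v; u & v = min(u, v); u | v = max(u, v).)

Every assignment gives 1. For instance at Q = 0, P = 0:
  (Q -> P): 0 ≤ 0, so result = 1
  (P | (Q -> P)) = max(0, 1) = 1
  ((P | (Q -> P)) -> P): 1 > 0, so result = 0
  (Q & ((P | (Q -> P)) -> P)) = min(0, 0) = 0
  (Q -> (Q & ((P | (Q -> P)) -> P))): 0 ≤ 0, so result = 1
All 25 assignments give value 1 — the formula is a G_5-tautology.

1.00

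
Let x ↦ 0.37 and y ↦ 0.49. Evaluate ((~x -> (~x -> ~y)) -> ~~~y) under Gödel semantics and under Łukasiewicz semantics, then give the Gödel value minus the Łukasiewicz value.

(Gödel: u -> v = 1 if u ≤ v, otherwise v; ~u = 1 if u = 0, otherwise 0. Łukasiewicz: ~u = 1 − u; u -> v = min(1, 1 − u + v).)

-0.51

Gödel evaluation:
  ~x: Gödel ¬ of 0.37 = 0 (operand ≠ 0)
  ~x: Gödel ¬ of 0.37 = 0 (operand ≠ 0)
  ~y: Gödel ¬ of 0.49 = 0 (operand ≠ 0)
  (~x -> ~y): 0 ≤ 0, so result = 1
  (~x -> (~x -> ~y)): 0 ≤ 1, so result = 1
  ~y: Gödel ¬ of 0.49 = 0 (operand ≠ 0)
  ~~y: Gödel ¬ of 0 = 1 (operand is 0)
  ~~~y: Gödel ¬ of 1 = 0 (operand ≠ 0)
  ((~x -> (~x -> ~y)) -> ~~~y): 1 > 0, so result = 0
  Gödel value = 0
Łukasiewicz evaluation:
  ~x: Łukasiewicz ¬ gives 1 − 0.37 = 0.63
  ~x: Łukasiewicz ¬ gives 1 − 0.37 = 0.63
  ~y: Łukasiewicz ¬ gives 1 − 0.49 = 0.51
  (~x -> ~y): min(1, 1 − 0.63 + 0.51) = 0.88
  (~x -> (~x -> ~y)): min(1, 1 − 0.63 + 0.88) = 1
  ~y: Łukasiewicz ¬ gives 1 − 0.49 = 0.51
  ~~y: Łukasiewicz ¬ gives 1 − 0.51 = 0.49
  ~~~y: Łukasiewicz ¬ gives 1 − 0.49 = 0.51
  ((~x -> (~x -> ~y)) -> ~~~y): min(1, 1 − 1 + 0.51) = 0.51
  Łukasiewicz value = 0.51
Difference: 0 − 0.51 = -0.51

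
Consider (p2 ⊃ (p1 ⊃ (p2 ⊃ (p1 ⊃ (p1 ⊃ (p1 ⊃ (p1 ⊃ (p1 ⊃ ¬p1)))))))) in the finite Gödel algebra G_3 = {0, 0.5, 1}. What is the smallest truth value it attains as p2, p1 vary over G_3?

0.00

The minimum is attained at p2 = 0.5, p1 = 0.5:
  ¬p1: Gödel ¬ of 0.5 = 0 (operand ≠ 0)
  (p1 ⊃ ¬p1): 0.5 > 0, so result = 0
  (p1 ⊃ (p1 ⊃ ¬p1)): 0.5 > 0, so result = 0
  (p1 ⊃ (p1 ⊃ (p1 ⊃ ¬p1))): 0.5 > 0, so result = 0
  (p1 ⊃ (p1 ⊃ (p1 ⊃ (p1 ⊃ ¬p1)))): 0.5 > 0, so result = 0
  (p1 ⊃ (p1 ⊃ (p1 ⊃ (p1 ⊃ (p1 ⊃ ¬p1))))): 0.5 > 0, so result = 0
  (p2 ⊃ (p1 ⊃ (p1 ⊃ (p1 ⊃ (p1 ⊃ (p1 ⊃ ¬p1)))))): 0.5 > 0, so result = 0
  (p1 ⊃ (p2 ⊃ (p1 ⊃ (p1 ⊃ (p1 ⊃ (p1 ⊃ (p1 ⊃ ¬p1))))))): 0.5 > 0, so result = 0
  (p2 ⊃ (p1 ⊃ (p2 ⊃ (p1 ⊃ (p1 ⊃ (p1 ⊃ (p1 ⊃ (p1 ⊃ ¬p1)))))))): 0.5 > 0, so result = 0
Checking all 9 assignments confirms none give a value below 0.00.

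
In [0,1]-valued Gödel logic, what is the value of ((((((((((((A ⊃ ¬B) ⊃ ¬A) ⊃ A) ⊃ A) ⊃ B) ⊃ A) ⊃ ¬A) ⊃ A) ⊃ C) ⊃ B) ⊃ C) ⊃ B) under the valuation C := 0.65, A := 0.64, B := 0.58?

0.58

¬B: Gödel ¬ of 0.58 = 0 (operand ≠ 0)
(A ⊃ ¬B): 0.64 > 0, so result = 0
¬A: Gödel ¬ of 0.64 = 0 (operand ≠ 0)
((A ⊃ ¬B) ⊃ ¬A): 0 ≤ 0, so result = 1
(((A ⊃ ¬B) ⊃ ¬A) ⊃ A): 1 > 0.64, so result = 0.64
((((A ⊃ ¬B) ⊃ ¬A) ⊃ A) ⊃ A): 0.64 ≤ 0.64, so result = 1
(((((A ⊃ ¬B) ⊃ ¬A) ⊃ A) ⊃ A) ⊃ B): 1 > 0.58, so result = 0.58
((((((A ⊃ ¬B) ⊃ ¬A) ⊃ A) ⊃ A) ⊃ B) ⊃ A): 0.58 ≤ 0.64, so result = 1
¬A: Gödel ¬ of 0.64 = 0 (operand ≠ 0)
(((((((A ⊃ ¬B) ⊃ ¬A) ⊃ A) ⊃ A) ⊃ B) ⊃ A) ⊃ ¬A): 1 > 0, so result = 0
((((((((A ⊃ ¬B) ⊃ ¬A) ⊃ A) ⊃ A) ⊃ B) ⊃ A) ⊃ ¬A) ⊃ A): 0 ≤ 0.64, so result = 1
(((((((((A ⊃ ¬B) ⊃ ¬A) ⊃ A) ⊃ A) ⊃ B) ⊃ A) ⊃ ¬A) ⊃ A) ⊃ C): 1 > 0.65, so result = 0.65
((((((((((A ⊃ ¬B) ⊃ ¬A) ⊃ A) ⊃ A) ⊃ B) ⊃ A) ⊃ ¬A) ⊃ A) ⊃ C) ⊃ B): 0.65 > 0.58, so result = 0.58
(((((((((((A ⊃ ¬B) ⊃ ¬A) ⊃ A) ⊃ A) ⊃ B) ⊃ A) ⊃ ¬A) ⊃ A) ⊃ C) ⊃ B) ⊃ C): 0.58 ≤ 0.65, so result = 1
((((((((((((A ⊃ ¬B) ⊃ ¬A) ⊃ A) ⊃ A) ⊃ B) ⊃ A) ⊃ ¬A) ⊃ A) ⊃ C) ⊃ B) ⊃ C) ⊃ B): 1 > 0.58, so result = 0.58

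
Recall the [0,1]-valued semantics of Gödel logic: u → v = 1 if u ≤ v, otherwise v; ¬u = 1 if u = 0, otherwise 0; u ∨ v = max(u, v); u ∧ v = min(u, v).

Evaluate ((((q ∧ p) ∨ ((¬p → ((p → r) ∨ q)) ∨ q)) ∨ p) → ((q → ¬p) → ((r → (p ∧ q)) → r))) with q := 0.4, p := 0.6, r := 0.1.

(q ∧ p) = min(0.4, 0.6) = 0.4
¬p: Gödel ¬ of 0.6 = 0 (operand ≠ 0)
(p → r): 0.6 > 0.1, so result = 0.1
((p → r) ∨ q) = max(0.1, 0.4) = 0.4
(¬p → ((p → r) ∨ q)): 0 ≤ 0.4, so result = 1
((¬p → ((p → r) ∨ q)) ∨ q) = max(1, 0.4) = 1
((q ∧ p) ∨ ((¬p → ((p → r) ∨ q)) ∨ q)) = max(0.4, 1) = 1
(((q ∧ p) ∨ ((¬p → ((p → r) ∨ q)) ∨ q)) ∨ p) = max(1, 0.6) = 1
¬p: Gödel ¬ of 0.6 = 0 (operand ≠ 0)
(q → ¬p): 0.4 > 0, so result = 0
(p ∧ q) = min(0.6, 0.4) = 0.4
(r → (p ∧ q)): 0.1 ≤ 0.4, so result = 1
((r → (p ∧ q)) → r): 1 > 0.1, so result = 0.1
((q → ¬p) → ((r → (p ∧ q)) → r)): 0 ≤ 0.1, so result = 1
((((q ∧ p) ∨ ((¬p → ((p → r) ∨ q)) ∨ q)) ∨ p) → ((q → ¬p) → ((r → (p ∧ q)) → r))): 1 ≤ 1, so result = 1

1.00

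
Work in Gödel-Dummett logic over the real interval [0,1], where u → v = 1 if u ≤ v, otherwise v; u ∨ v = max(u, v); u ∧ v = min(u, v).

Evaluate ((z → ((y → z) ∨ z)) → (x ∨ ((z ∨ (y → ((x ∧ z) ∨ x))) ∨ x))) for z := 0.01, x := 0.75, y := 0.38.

(y → z): 0.38 > 0.01, so result = 0.01
((y → z) ∨ z) = max(0.01, 0.01) = 0.01
(z → ((y → z) ∨ z)): 0.01 ≤ 0.01, so result = 1
(x ∧ z) = min(0.75, 0.01) = 0.01
((x ∧ z) ∨ x) = max(0.01, 0.75) = 0.75
(y → ((x ∧ z) ∨ x)): 0.38 ≤ 0.75, so result = 1
(z ∨ (y → ((x ∧ z) ∨ x))) = max(0.01, 1) = 1
((z ∨ (y → ((x ∧ z) ∨ x))) ∨ x) = max(1, 0.75) = 1
(x ∨ ((z ∨ (y → ((x ∧ z) ∨ x))) ∨ x)) = max(0.75, 1) = 1
((z → ((y → z) ∨ z)) → (x ∨ ((z ∨ (y → ((x ∧ z) ∨ x))) ∨ x))): 1 ≤ 1, so result = 1

1.00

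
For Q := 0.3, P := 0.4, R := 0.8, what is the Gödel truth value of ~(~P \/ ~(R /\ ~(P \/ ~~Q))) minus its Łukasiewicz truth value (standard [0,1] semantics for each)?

Gödel evaluation:
  ~P: Gödel ¬ of 0.4 = 0 (operand ≠ 0)
  ~Q: Gödel ¬ of 0.3 = 0 (operand ≠ 0)
  ~~Q: Gödel ¬ of 0 = 1 (operand is 0)
  (P \/ ~~Q) = max(0.4, 1) = 1
  ~(P \/ ~~Q): Gödel ¬ of 1 = 0 (operand ≠ 0)
  (R /\ ~(P \/ ~~Q)) = min(0.8, 0) = 0
  ~(R /\ ~(P \/ ~~Q)): Gödel ¬ of 0 = 1 (operand is 0)
  (~P \/ ~(R /\ ~(P \/ ~~Q))) = max(0, 1) = 1
  ~(~P \/ ~(R /\ ~(P \/ ~~Q))): Gödel ¬ of 1 = 0 (operand ≠ 0)
  Gödel value = 0
Łukasiewicz evaluation:
  ~P: Łukasiewicz ¬ gives 1 − 0.4 = 0.6
  ~Q: Łukasiewicz ¬ gives 1 − 0.3 = 0.7
  ~~Q: Łukasiewicz ¬ gives 1 − 0.7 = 0.3
  (P \/ ~~Q) = max(0.4, 0.3) = 0.4
  ~(P \/ ~~Q): Łukasiewicz ¬ gives 1 − 0.4 = 0.6
  (R /\ ~(P \/ ~~Q)) = min(0.8, 0.6) = 0.6
  ~(R /\ ~(P \/ ~~Q)): Łukasiewicz ¬ gives 1 − 0.6 = 0.4
  (~P \/ ~(R /\ ~(P \/ ~~Q))) = max(0.6, 0.4) = 0.6
  ~(~P \/ ~(R /\ ~(P \/ ~~Q))): Łukasiewicz ¬ gives 1 − 0.6 = 0.4
  Łukasiewicz value = 0.4
Difference: 0 − 0.4 = -0.40

-0.40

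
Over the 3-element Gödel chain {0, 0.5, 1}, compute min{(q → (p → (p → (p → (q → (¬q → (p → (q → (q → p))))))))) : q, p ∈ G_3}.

Every assignment gives 1. For instance at q = 0, p = 0:
  ¬q: Gödel ¬ of 0 = 1 (operand is 0)
  (q → p): 0 ≤ 0, so result = 1
  (q → (q → p)): 0 ≤ 1, so result = 1
  (p → (q → (q → p))): 0 ≤ 1, so result = 1
  (¬q → (p → (q → (q → p)))): 1 ≤ 1, so result = 1
  (q → (¬q → (p → (q → (q → p))))): 0 ≤ 1, so result = 1
  (p → (q → (¬q → (p → (q → (q → p)))))): 0 ≤ 1, so result = 1
  (p → (p → (q → (¬q → (p → (q → (q → p))))))): 0 ≤ 1, so result = 1
  (p → (p → (p → (q → (¬q → (p → (q → (q → p)))))))): 0 ≤ 1, so result = 1
  (q → (p → (p → (p → (q → (¬q → (p → (q → (q → p))))))))): 0 ≤ 1, so result = 1
All 9 assignments give value 1 — the formula is a G_3-tautology.

1.00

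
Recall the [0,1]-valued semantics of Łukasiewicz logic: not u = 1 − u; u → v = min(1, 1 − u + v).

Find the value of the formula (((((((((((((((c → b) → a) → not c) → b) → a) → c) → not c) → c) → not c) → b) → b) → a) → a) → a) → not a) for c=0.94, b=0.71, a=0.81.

0.19

(c → b): min(1, 1 − 0.94 + 0.71) = 0.77
((c → b) → a): min(1, 1 − 0.77 + 0.81) = 1
not c: Łukasiewicz ¬ gives 1 − 0.94 = 0.06
(((c → b) → a) → not c): min(1, 1 − 1 + 0.06) = 0.06
((((c → b) → a) → not c) → b): min(1, 1 − 0.06 + 0.71) = 1
(((((c → b) → a) → not c) → b) → a): min(1, 1 − 1 + 0.81) = 0.81
((((((c → b) → a) → not c) → b) → a) → c): min(1, 1 − 0.81 + 0.94) = 1
not c: Łukasiewicz ¬ gives 1 − 0.94 = 0.06
(((((((c → b) → a) → not c) → b) → a) → c) → not c): min(1, 1 − 1 + 0.06) = 0.06
((((((((c → b) → a) → not c) → b) → a) → c) → not c) → c): min(1, 1 − 0.06 + 0.94) = 1
not c: Łukasiewicz ¬ gives 1 − 0.94 = 0.06
(((((((((c → b) → a) → not c) → b) → a) → c) → not c) → c) → not c): min(1, 1 − 1 + 0.06) = 0.06
((((((((((c → b) → a) → not c) → b) → a) → c) → not c) → c) → not c) → b): min(1, 1 − 0.06 + 0.71) = 1
(((((((((((c → b) → a) → not c) → b) → a) → c) → not c) → c) → not c) → b) → b): min(1, 1 − 1 + 0.71) = 0.71
((((((((((((c → b) → a) → not c) → b) → a) → c) → not c) → c) → not c) → b) → b) → a): min(1, 1 − 0.71 + 0.81) = 1
(((((((((((((c → b) → a) → not c) → b) → a) → c) → not c) → c) → not c) → b) → b) → a) → a): min(1, 1 − 1 + 0.81) = 0.81
((((((((((((((c → b) → a) → not c) → b) → a) → c) → not c) → c) → not c) → b) → b) → a) → a) → a): min(1, 1 − 0.81 + 0.81) = 1
not a: Łukasiewicz ¬ gives 1 − 0.81 = 0.19
(((((((((((((((c → b) → a) → not c) → b) → a) → c) → not c) → c) → not c) → b) → b) → a) → a) → a) → not a): min(1, 1 − 1 + 0.19) = 0.19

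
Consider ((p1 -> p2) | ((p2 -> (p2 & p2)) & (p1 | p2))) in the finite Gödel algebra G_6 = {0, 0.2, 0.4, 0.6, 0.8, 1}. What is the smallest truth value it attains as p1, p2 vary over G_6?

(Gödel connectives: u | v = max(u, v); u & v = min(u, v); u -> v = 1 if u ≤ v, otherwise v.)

The minimum is attained at p1 = 0.2, p2 = 0:
  (p1 -> p2): 0.2 > 0, so result = 0
  (p2 & p2) = min(0, 0) = 0
  (p2 -> (p2 & p2)): 0 ≤ 0, so result = 1
  (p1 | p2) = max(0.2, 0) = 0.2
  ((p2 -> (p2 & p2)) & (p1 | p2)) = min(1, 0.2) = 0.2
  ((p1 -> p2) | ((p2 -> (p2 & p2)) & (p1 | p2))) = max(0, 0.2) = 0.2
Checking all 36 assignments confirms none give a value below 0.20.

0.20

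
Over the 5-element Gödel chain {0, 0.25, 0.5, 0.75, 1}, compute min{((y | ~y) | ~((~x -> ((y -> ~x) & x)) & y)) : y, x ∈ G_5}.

The minimum is attained at y = 0.25, x = 0.25:
  ~y: Gödel ¬ of 0.25 = 0 (operand ≠ 0)
  (y | ~y) = max(0.25, 0) = 0.25
  ~x: Gödel ¬ of 0.25 = 0 (operand ≠ 0)
  ~x: Gödel ¬ of 0.25 = 0 (operand ≠ 0)
  (y -> ~x): 0.25 > 0, so result = 0
  ((y -> ~x) & x) = min(0, 0.25) = 0
  (~x -> ((y -> ~x) & x)): 0 ≤ 0, so result = 1
  ((~x -> ((y -> ~x) & x)) & y) = min(1, 0.25) = 0.25
  ~((~x -> ((y -> ~x) & x)) & y): Gödel ¬ of 0.25 = 0 (operand ≠ 0)
  ((y | ~y) | ~((~x -> ((y -> ~x) & x)) & y)) = max(0.25, 0) = 0.25
Checking all 25 assignments confirms none give a value below 0.25.

0.25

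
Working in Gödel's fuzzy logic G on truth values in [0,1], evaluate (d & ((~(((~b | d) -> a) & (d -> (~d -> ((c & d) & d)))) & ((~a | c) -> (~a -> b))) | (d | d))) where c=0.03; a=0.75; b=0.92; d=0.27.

0.27

~b: Gödel ¬ of 0.92 = 0 (operand ≠ 0)
(~b | d) = max(0, 0.27) = 0.27
((~b | d) -> a): 0.27 ≤ 0.75, so result = 1
~d: Gödel ¬ of 0.27 = 0 (operand ≠ 0)
(c & d) = min(0.03, 0.27) = 0.03
((c & d) & d) = min(0.03, 0.27) = 0.03
(~d -> ((c & d) & d)): 0 ≤ 0.03, so result = 1
(d -> (~d -> ((c & d) & d))): 0.27 ≤ 1, so result = 1
(((~b | d) -> a) & (d -> (~d -> ((c & d) & d)))) = min(1, 1) = 1
~(((~b | d) -> a) & (d -> (~d -> ((c & d) & d)))): Gödel ¬ of 1 = 0 (operand ≠ 0)
~a: Gödel ¬ of 0.75 = 0 (operand ≠ 0)
(~a | c) = max(0, 0.03) = 0.03
~a: Gödel ¬ of 0.75 = 0 (operand ≠ 0)
(~a -> b): 0 ≤ 0.92, so result = 1
((~a | c) -> (~a -> b)): 0.03 ≤ 1, so result = 1
(~(((~b | d) -> a) & (d -> (~d -> ((c & d) & d)))) & ((~a | c) -> (~a -> b))) = min(0, 1) = 0
(d | d) = max(0.27, 0.27) = 0.27
((~(((~b | d) -> a) & (d -> (~d -> ((c & d) & d)))) & ((~a | c) -> (~a -> b))) | (d | d)) = max(0, 0.27) = 0.27
(d & ((~(((~b | d) -> a) & (d -> (~d -> ((c & d) & d)))) & ((~a | c) -> (~a -> b))) | (d | d))) = min(0.27, 0.27) = 0.27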